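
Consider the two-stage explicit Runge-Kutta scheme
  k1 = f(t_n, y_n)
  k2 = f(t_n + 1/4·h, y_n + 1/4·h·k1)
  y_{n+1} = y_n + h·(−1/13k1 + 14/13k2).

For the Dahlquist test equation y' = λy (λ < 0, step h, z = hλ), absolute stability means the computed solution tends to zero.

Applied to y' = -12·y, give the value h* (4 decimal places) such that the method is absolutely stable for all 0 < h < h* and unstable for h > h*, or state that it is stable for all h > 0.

(-3.7143,0); λ=-12 ⇒ h* = (26/7)/12 = 0.3095.

Set f=λy, z=hλ:
  k1=λy_n ⇒ h·k1=z·y_n;  k2=λ(1+1/4z)y_n ⇒ h·k2=z(1+1/4z)y_n
  y_{n+1}/y_n = 1 − 1/13z + 14/13z(1+1/4z) = 1 + z + 7/26z²
  Hence R(z) = 1 + z + 7/26z².

Solve |R(x)|<1 on ℝ⁻.
x=-1.12: |R|=0.2177
R=1: x+7/26x²=0 ⇒ x=−26/7=-3.7143; min R=1−1/(4·7/26)=0.0714>−1
Confirm numerically:
  x=-3.367: |R|=0.68519 <1
  x=-3.217: |R|=0.56929 <1
  x=-3.137: |R|=0.51244 <1
  x=-4.266: |R|=1.63367 >1
  x=-4.260: |R|=1.62589 >1
  x=-4.115: |R|=1.44395 >1
Stable set (-3.7143, 0).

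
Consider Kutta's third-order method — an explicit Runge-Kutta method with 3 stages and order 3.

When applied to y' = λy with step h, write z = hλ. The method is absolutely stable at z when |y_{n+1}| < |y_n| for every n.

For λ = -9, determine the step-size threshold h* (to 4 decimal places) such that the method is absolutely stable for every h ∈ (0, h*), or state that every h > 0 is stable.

On y'=λy, z=hλ:
  order 3, 3-stage ⇒ R(z)=1+z+z^2/2+z^3/6
  (e.g. R(-0.73)=0.47161, |R|=0.47161)

Find x<0 with |R(x)|<1.
x=-0.73: |R|=0.4716
|R(-2.48)|=0.9470 |R(-1.79)|=0.1438 |R(-0.66)|=0.5099
Bisect:
  x_lo=-3.1477 |R|=2.3916  x_hi=-0.2765 |R|=0.7582
  mid=-1.71209 |R|=0.08289 →hi
  mid=-2.42990 |R|=0.86889 →hi
  mid=-2.78881 |R|=1.51505 →lo
  mid=-2.60936 |R|=1.16606 →lo
  mid=-2.51963 |R|=1.01135 →lo
  mid=-2.47477 |R|=0.93864 →hi
  mid=-2.49720 |R|=0.97462 →hi
  mid=-2.50841 |R|=0.99289 →hi
  mid=-2.51402 |R|=1.00210 →lo
  ...
  [-2.51279,-2.51262] ⇒ x*=-2.5127
Interval (-2.5127, 0).

(-2.5127,0); λ=-9 ⇒ h* = 0.2792.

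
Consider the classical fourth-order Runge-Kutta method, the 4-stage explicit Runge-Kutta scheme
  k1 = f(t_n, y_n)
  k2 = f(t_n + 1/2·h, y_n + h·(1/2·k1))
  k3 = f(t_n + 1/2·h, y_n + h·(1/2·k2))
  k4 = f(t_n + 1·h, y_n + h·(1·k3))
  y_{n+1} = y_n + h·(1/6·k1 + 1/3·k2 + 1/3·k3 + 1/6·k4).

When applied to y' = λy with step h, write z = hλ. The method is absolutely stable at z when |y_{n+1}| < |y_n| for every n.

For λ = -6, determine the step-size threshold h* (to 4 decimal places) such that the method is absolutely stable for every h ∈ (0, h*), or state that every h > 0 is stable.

(-2.7853,0); λ=-6 ⇒ h* = 0.4642.

With y'=λy (z=hλ):
  order 4, 4-stage ⇒ R(z)=1+z+z^2/2+z^3/6+z^4/24
  (e.g. R(-0.39)=0.67713, |R|=0.67713)

Boundary: |R(x)|=1, x<0.
x=-0.39: |R|=0.6771
|R(-1.66)|=0.2718 |R(-1.18)|=0.3231 |R(-0.85)|=0.4306
Bisect:
  x_lo=-3.3915 |R|=2.3706  x_hi=-0.3746 |R|=0.6877
  mid=-1.88303 |R|=0.30093 →hi
  mid=-2.63727 |R|=0.79882 →hi
  mid=-3.01439 |R|=1.40404 →lo
  mid=-2.82583 |R|=1.06286 →lo
  mid=-2.73155 |R|=0.92195 →hi
  mid=-2.77869 |R|=0.99009 →hi
  mid=-2.80226 |R|=1.02589 →lo
  mid=-2.79048 |R|=1.00784 →lo
  ...
  [-2.78532,-2.78514] ⇒ x*=-2.7853
So |R|<1 on (-2.7853, 0).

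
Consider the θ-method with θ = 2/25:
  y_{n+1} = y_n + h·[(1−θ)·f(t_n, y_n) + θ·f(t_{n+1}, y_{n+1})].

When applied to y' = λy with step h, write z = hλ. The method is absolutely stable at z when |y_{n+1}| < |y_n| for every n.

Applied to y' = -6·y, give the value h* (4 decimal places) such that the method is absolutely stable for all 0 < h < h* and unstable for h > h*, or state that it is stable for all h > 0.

With y'=λy (z=hλ):
  y_{n+1} = y_n + z·[23/25·y_n + 2/25·y_{n+1}] ⇒ (1 − 2/25z)y_{n+1} = (1 + 23/25z)y_n
  ⇒ R(z) = (1 + 23/25z)/(1 − 2/25z).

Solve |R(x)|<1 on ℝ⁻.
x=-0.82: |R|=0.2305
R=−1: 1+23/25x = −1+2/25x ⇒ -21/25x=2 ⇒ x=2/(-21/25)=-2.3810
Confirm numerically:
  x=-2.351: |R|=0.97882 <1
  x=-2.022: |R|=0.74046 <1
  x=-1.814: |R|=0.58411 <1
  x=-1.114: |R|=0.02284 <1
  x=-2.969: |R|=1.39915 >1
  x=-2.531: |R|=1.10482 >1
Interval (-2.3810, 0).

(-2.3810,0); λ=-6 ⇒ h* = (50/21)/6 = 0.3968.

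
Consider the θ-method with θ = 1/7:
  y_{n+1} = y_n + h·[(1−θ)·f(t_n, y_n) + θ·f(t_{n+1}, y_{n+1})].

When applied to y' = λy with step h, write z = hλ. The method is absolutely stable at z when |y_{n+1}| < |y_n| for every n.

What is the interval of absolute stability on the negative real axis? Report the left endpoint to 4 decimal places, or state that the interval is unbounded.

z∈(-2.8000,0).

Set f=λy, z=hλ:
  y_{n+1} = y_n + z·[6/7·y_n + 1/7·y_{n+1}] ⇒ (1 − 1/7z)y_{n+1} = (1 + 6/7z)y_n
  Hence R(z) = (1 + 6/7z)/(1 − 1/7z).

Need |R(x)|<1, x<0.
x=-0.51: |R|=0.5246
R=−1: 1+6/7x = −1+1/7x ⇒ -5/7x=2 ⇒ x=2/(-5/7)=-2.8000
Confirm numerically:
  x=-1.991: |R|=0.55011 <1
  x=-1.557: |R|=0.27369 <1
  x=-1.467: |R|=0.21283 <1
  x=-1.179: |R|=0.00905 <1
  x=-3.338: |R|=1.26021 >1
  x=-3.324: |R|=1.25378 >1
Stable set (-2.8000, 0).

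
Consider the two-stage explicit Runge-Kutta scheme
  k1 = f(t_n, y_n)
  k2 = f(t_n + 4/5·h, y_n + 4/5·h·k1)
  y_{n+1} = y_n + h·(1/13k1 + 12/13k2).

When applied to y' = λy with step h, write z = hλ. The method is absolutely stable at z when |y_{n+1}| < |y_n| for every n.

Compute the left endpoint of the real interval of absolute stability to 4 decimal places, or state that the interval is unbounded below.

Test eqn y'=λy, z=hλ:
  k1=λy_n ⇒ h·k1=z·y_n;  k2=λ(1+4/5z)y_n ⇒ h·k2=z(1+4/5z)y_n
  y_{n+1}/y_n = 1 + 1/13z + 12/13z(1+4/5z) = 1 + z + 48/65z²
  ⇒ R(z) = 1 + z + 48/65z².

Boundary: |R(x)|=1, x<0.
x=-1.39: |R|=1.0368
R=1: x+48/65x²=0 ⇒ x=−65/48=-1.3542; min R=1−1/(4·48/65)=0.6615>−1
Confirm numerically:
  x=-1.090: |R|=0.78737 <1
  x=-0.989: |R|=0.73330 <1
  x=-0.941: |R|=0.71289 <1
  x=-1.865: |R|=1.70354 >1
  x=-1.770: |R|=1.54353 >1
So |R|<1 on (-1.3542, 0).

z* = -1.3542.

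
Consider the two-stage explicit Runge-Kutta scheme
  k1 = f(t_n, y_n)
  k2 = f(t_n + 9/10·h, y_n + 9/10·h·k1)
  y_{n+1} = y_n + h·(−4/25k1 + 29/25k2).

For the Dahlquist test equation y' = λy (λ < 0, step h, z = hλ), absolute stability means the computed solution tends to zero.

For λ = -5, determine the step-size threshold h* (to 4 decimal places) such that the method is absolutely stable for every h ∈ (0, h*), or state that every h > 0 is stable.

(-0.9579,0); λ=-5 ⇒ h* = (250/261)/5 = 0.1916.

On y'=λy, z=hλ:
  k1=λy_n ⇒ h·k1=z·y_n;  k2=λ(1+9/10z)y_n ⇒ h·k2=z(1+9/10z)y_n
  y_{n+1}/y_n = 1 − 4/25z + 29/25z(1+9/10z) = 1 + z + 261/250z²
  Hence R(z) = 1 + z + 261/250z².

Solve |R(x)|<1 on ℝ⁻.
x=-1.16: |R|=1.2448
R=1: x+261/250x²=0 ⇒ x=−250/261=-0.9579; min R=1−1/(4·261/250)=0.7605>−1
Confirm numerically:
  x=-0.765: |R|=0.84597 <1
  x=-0.604: |R|=0.77687 <1
  x=-0.574: |R|=0.76997 <1
  x=-1.278: |R|=1.42715 >1
  x=-1.063: |R|=1.11669 >1
So |R|<1 on (-0.9579, 0).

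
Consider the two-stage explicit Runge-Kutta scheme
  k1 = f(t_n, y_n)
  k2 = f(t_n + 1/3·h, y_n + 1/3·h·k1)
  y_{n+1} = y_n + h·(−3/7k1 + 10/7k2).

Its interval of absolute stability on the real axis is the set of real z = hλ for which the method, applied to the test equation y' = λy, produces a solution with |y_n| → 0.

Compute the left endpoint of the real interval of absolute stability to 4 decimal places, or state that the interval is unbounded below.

z* = -2.1000.

With y'=λy (z=hλ):
  k1=λy_n ⇒ h·k1=z·y_n;  k2=λ(1+1/3z)y_n ⇒ h·k2=z(1+1/3z)y_n
  y_{n+1}/y_n = 1 − 3/7z + 10/7z(1+1/3z) = 1 + z + 10/21z²
  Hence R(z) = 1 + z + 10/21z².

Solve |R(x)|<1 on ℝ⁻.
x=-0.66: |R|=0.5474
R=1: x+10/21x²=0 ⇒ x=−21/10=-2.1000; min R=1−1/(4·10/21)=0.4750>−1
Confirm numerically:
  x=-1.405: |R|=0.53501 <1
  x=-1.368: |R|=0.52315 <1
  x=-1.162: |R|=0.48097 <1
  x=-2.208: |R|=1.11355 >1
  x=-2.168: |R|=1.07020 >1
So |R|<1 on (-2.1000, 0).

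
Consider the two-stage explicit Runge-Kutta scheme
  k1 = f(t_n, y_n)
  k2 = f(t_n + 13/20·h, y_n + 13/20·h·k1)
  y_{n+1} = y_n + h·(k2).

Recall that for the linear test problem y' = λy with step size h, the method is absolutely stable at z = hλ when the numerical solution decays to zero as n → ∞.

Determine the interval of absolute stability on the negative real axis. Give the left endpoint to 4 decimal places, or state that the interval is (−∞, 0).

z∈(-1.5385,0).

On y'=λy, z=hλ:
  k1=λy_n ⇒ h·k1=z·y_n;  k2=λ(1+13/20z)y_n ⇒ h·k2=z(1+13/20z)y_n
  y_{n+1}/y_n = 1 + z(1+13/20z) = 1 + z + 13/20z²
  ⇒ R(z) = 1 + z + 13/20z².

Find x<0 with |R(x)|<1.
x=-1.19: |R|=0.7305
R=1: x+13/20x²=0 ⇒ x=−20/13=-1.5385; min R=1−1/(4·13/20)=0.6154>−1
Confirm numerically:
  x=-1.495: |R|=0.95777 <1
  x=-1.098: |R|=0.68564 <1
  x=-0.673: |R|=0.62140 <1
  x=-2.138: |R|=1.83318 >1
  x=-1.982: |R|=1.57141 >1
  x=-1.823: |R|=1.33716 >1
Stable set (-1.5385, 0).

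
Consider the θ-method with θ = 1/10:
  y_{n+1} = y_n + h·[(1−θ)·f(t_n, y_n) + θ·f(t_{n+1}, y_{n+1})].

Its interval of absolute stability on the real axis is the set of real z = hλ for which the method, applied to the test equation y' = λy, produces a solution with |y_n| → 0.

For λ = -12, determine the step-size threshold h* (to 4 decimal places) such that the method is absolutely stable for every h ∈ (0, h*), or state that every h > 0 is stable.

(-2.5000,0); λ=-12 ⇒ h* = (5/2)/12 = 0.2083.

On y'=λy, z=hλ:
  y_{n+1} = y_n + z·[9/10·y_n + 1/10·y_{n+1}] ⇒ (1 − 1/10z)y_{n+1} = (1 + 9/10z)y_n
  R(z) = (1 + 9/10z)/(1 − 1/10z).

Find x<0 with |R(x)|<1.
x=-0.46: |R|=0.5602
R=−1: 1+9/10x = −1+1/10x ⇒ -4/5x=2 ⇒ x=2/(-4/5)=-2.5000
Confirm numerically:
  x=-2.283: |R|=0.85867 <1
  x=-2.163: |R|=0.77834 <1
  x=-2.125: |R|=0.75258 <1
  x=-1.599: |R|=0.37857 <1
  x=-3.042: |R|=1.33246 >1
  x=-2.839: |R|=1.21123 >1
  x=-2.712: |R|=1.13342 >1
So |R|<1 on (-2.5000, 0).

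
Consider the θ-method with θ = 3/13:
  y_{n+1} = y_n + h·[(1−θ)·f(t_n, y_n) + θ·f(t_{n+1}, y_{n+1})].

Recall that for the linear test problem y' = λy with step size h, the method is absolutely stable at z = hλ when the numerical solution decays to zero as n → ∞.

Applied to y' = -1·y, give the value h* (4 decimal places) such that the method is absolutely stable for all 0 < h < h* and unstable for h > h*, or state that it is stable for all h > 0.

(-3.7143,0); λ=-1 ⇒ h* = (26/7)/1 = 3.7143.

With y'=λy (z=hλ):
  y_{n+1} = y_n + z·[10/13·y_n + 3/13·y_{n+1}] ⇒ (1 − 3/13z)y_{n+1} = (1 + 10/13z)y_n
  ⇒ R(z) = (1 + 10/13z)/(1 − 3/13z).

Solve |R(x)|<1 on ℝ⁻.
x=-1.22: |R|=0.0480
R=−1: 1+10/13x = −1+3/13x ⇒ -7/13x=2 ⇒ x=2/(-7/13)=-3.7143
Confirm numerically:
  x=-3.178: |R|=0.83341 <1
  x=-2.972: |R|=0.76291 <1
  x=-1.964: |R|=0.35147 <1
  x=-1.612: |R|=0.17493 <1
  x=-4.088: |R|=1.10355 >1
  x=-3.942: |R|=1.06421 >1
So |R|<1 on (-3.7143, 0).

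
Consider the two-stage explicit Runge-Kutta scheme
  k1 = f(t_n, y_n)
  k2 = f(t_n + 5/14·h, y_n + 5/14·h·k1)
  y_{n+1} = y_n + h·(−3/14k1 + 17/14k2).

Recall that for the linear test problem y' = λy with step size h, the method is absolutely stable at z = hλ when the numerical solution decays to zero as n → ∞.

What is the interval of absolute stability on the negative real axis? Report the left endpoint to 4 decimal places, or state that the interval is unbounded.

On y'=λy, z=hλ:
  k1=λy_n ⇒ h·k1=z·y_n;  k2=λ(1+5/14z)y_n ⇒ h·k2=z(1+5/14z)y_n
  y_{n+1}/y_n = 1 − 3/14z + 17/14z(1+5/14z) = 1 + z + 85/196z²
  so R(z) = 1 + z + 85/196z².

Need |R(x)|<1, x<0.
x=-1.77: |R|=0.5887
R=1: x+85/196x²=0 ⇒ x=−196/85=-2.3059; min R=1−1/(4·85/196)=0.4235>−1
Confirm numerically:
  x=-2.066: |R|=0.78507 <1
  x=-1.987: |R|=0.72522 <1
  x=-1.977: |R|=0.71803 <1
  x=-2.890: |R|=1.73208 >1
  x=-2.725: |R|=1.49530 >1
  x=-2.343: |R|=1.03772 >1
Stable set (-2.3059, 0).

z∈(-2.3059,0).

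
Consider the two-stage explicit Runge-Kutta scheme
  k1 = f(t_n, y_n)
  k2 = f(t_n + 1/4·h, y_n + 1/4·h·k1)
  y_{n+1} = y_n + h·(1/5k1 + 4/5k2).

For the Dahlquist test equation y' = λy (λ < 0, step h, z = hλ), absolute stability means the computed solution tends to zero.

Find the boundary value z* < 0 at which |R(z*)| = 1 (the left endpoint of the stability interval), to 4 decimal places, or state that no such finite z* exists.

z* = -5.0000.

Test eqn y'=λy, z=hλ:
  k1=λy_n ⇒ h·k1=z·y_n;  k2=λ(1+1/4z)y_n ⇒ h·k2=z(1+1/4z)y_n
  y_{n+1}/y_n = 1 + 1/5z + 4/5z(1+1/4z) = 1 + z + 1/5z²
  ⇒ R(z) = 1 + z + 1/5z².

Boundary: |R(x)|=1, x<0.
x=-1.66: |R|=0.1089
R=1: x+1/5x²=0 ⇒ x=−5=-5.0000; min R=1−1/(4·1/5)=-0.2500>−1
Confirm numerically:
  x=-2.867: |R|=0.22306 <1
  x=-2.454: |R|=0.24958 <1
  x=-2.213: |R|=0.23353 <1
  x=-5.584: |R|=1.65221 >1
  x=-5.542: |R|=1.60075 >1
So |R|<1 on (-5.0000, 0).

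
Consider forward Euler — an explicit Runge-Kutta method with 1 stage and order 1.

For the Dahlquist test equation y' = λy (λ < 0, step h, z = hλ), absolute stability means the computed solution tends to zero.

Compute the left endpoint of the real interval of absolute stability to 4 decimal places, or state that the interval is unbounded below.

left endpoint -2.0000.

With y'=λy (z=hλ):
  order 1, 1-stage ⇒ R(z)=1+z
  (e.g. R(-0.45)=0.55000, |R|=0.55000)

Find x<0 with |R(x)|<1.
x=-0.45: |R|=0.5500
|R(-2.26)|=1.2600 |R(-1.45)|=0.4500 |R(-0.79)|=0.2100
Bisect:
  x_lo=-2.4248 |R|=1.4248  x_hi=-0.2713 |R|=0.7287
  mid=-1.34804 |R|=0.34804 →hi
  mid=-1.88643 |R|=0.88643 →hi
  mid=-2.15562 |R|=1.15562 →lo
  mid=-2.02103 |R|=1.02103 →lo
  mid=-1.95373 |R|=0.95373 →hi
  mid=-1.98738 |R|=0.98738 →hi
  mid=-2.00420 |R|=1.00420 →lo
  ...
  [-2.00013,-2.00000] ⇒ x*=-2.0000
Interval (-2.0000, 0).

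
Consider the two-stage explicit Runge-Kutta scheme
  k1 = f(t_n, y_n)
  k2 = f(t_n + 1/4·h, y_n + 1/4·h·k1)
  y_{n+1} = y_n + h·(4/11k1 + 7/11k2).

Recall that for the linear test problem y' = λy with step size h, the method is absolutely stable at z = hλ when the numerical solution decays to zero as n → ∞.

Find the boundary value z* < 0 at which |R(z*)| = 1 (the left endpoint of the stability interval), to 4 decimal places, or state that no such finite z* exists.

On y'=λy, z=hλ:
  k1=λy_n ⇒ h·k1=z·y_n;  k2=λ(1+1/4z)y_n ⇒ h·k2=z(1+1/4z)y_n
  y_{n+1}/y_n = 1 + 4/11z + 7/11z(1+1/4z) = 1 + z + 7/44z²
  ⇒ R(z) = 1 + z + 7/44z².

Solve |R(x)|<1 on ℝ⁻.
x=-0.43: |R|=0.5994
R=1: x+7/44x²=0 ⇒ x=−44/7=-6.2857; min R=1−1/(4·7/44)=-0.5714>−1
Confirm numerically:
  x=-3.695: |R|=0.52293 <1
  x=-3.682: |R|=0.52518 <1
  x=-2.904: |R|=0.56235 <1
  x=-6.552: |R|=1.27757 >1
  x=-6.353: |R|=1.06801 >1
Interval (-6.2857, 0).

left endpoint -6.2857.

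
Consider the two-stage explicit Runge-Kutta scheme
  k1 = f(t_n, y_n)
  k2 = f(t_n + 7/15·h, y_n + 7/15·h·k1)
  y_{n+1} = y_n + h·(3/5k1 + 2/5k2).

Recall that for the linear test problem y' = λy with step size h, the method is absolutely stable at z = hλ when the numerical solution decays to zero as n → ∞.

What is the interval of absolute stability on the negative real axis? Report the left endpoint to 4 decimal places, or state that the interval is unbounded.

Set f=λy, z=hλ:
  k1=λy_n ⇒ h·k1=z·y_n;  k2=λ(1+7/15z)y_n ⇒ h·k2=z(1+7/15z)y_n
  y_{n+1}/y_n = 1 + 3/5z + 2/5z(1+7/15z) = 1 + z + 14/75z²
  Hence R(z) = 1 + z + 14/75z².

Need |R(x)|<1, x<0.
x=-1.03: |R|=0.1680
R=1: x+14/75x²=0 ⇒ x=−75/14=-5.3571; min R=1−1/(4·14/75)=-0.3393>−1
Confirm numerically:
  x=-5.256: |R|=0.90077 <1
  x=-3.848: |R|=0.08401 <1
  x=-3.645: |R|=0.16494 <1
  x=-2.776: |R|=0.33751 <1
  x=-5.844: |R|=1.53110 >1
  x=-5.490: |R|=1.13615 >1
  x=-5.381: |R|=1.02396 >1
Interval (-5.3571, 0).

(-5.3571, 0).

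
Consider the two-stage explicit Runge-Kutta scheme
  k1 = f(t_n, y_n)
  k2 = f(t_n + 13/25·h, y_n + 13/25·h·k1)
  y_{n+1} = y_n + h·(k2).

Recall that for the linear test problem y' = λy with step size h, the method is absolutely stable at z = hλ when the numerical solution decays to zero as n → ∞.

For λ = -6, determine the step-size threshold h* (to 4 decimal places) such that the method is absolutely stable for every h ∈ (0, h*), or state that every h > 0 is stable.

(-1.9231,0); λ=-6 ⇒ h* = (25/13)/6 = 0.3205.

Test eqn y'=λy, z=hλ:
  k1=λy_n ⇒ h·k1=z·y_n;  k2=λ(1+13/25z)y_n ⇒ h·k2=z(1+13/25z)y_n
  y_{n+1}/y_n = 1 + z(1+13/25z) = 1 + z + 13/25z²
  so R(z) = 1 + z + 13/25z².

Boundary: |R(x)|=1, x<0.
x=-0.44: |R|=0.6607
R=1: x+13/25x²=0 ⇒ x=−25/13=-1.9231; min R=1−1/(4·13/25)=0.5192>−1
Confirm numerically:
  x=-1.620: |R|=0.74469 <1
  x=-1.459: |R|=0.64791 <1
  x=-1.298: |R|=0.57810 <1
  x=-0.900: |R|=0.52120 <1
  x=-2.501: |R|=1.75160 >1
  x=-2.407: |R|=1.60570 >1
  x=-2.070: |R|=1.15815 >1
So |R|<1 on (-1.9231, 0).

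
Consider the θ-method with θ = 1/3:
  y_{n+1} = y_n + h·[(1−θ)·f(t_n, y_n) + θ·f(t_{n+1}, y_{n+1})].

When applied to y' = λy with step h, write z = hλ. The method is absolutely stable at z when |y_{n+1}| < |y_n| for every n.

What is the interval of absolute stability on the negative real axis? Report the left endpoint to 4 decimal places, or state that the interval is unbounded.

On y'=λy, z=hλ:
  y_{n+1} = y_n + z·[2/3·y_n + 1/3·y_{n+1}] ⇒ (1 − 1/3z)y_{n+1} = (1 + 2/3z)y_n
  so R(z) = (1 + 2/3z)/(1 − 1/3z).

Find x<0 with |R(x)|<1.
x=-1.58: |R|=0.0349
R=−1: 1+2/3x = −1+1/3x ⇒ -1/3x=2 ⇒ x=2/(-1/3)=-6.0000
Confirm numerically:
  x=-5.716: |R|=0.96742 <1
  x=-4.857: |R|=0.85452 <1
  x=-4.187: |R|=0.74774 <1
  x=-2.724: |R|=0.42767 <1
  x=-6.445: |R|=1.04711 >1
  x=-6.220: |R|=1.02386 >1
Interval (-6.0000, 0).

z∈(-6.0000,0).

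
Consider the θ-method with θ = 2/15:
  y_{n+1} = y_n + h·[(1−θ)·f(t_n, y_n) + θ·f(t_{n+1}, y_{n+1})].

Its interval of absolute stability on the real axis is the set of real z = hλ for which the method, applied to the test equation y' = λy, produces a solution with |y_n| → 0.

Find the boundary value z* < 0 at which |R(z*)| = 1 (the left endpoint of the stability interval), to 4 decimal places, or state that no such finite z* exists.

z* = -2.7273.

Set f=λy, z=hλ:
  y_{n+1} = y_n + z·[13/15·y_n + 2/15·y_{n+1}] ⇒ (1 − 2/15z)y_{n+1} = (1 + 13/15z)y_n
  R(z) = (1 + 13/15z)/(1 − 2/15z).

Boundary: |R(x)|=1, x<0.
x=-1.17: |R|=0.0121
R=−1: 1+13/15x = −1+2/15x ⇒ -11/15x=2 ⇒ x=2/(-11/15)=-2.7273
Confirm numerically:
  x=-2.593: |R|=0.92683 <1
  x=-1.125: |R|=0.02174 <1
  x=-1.124: |R|=0.02250 <1
  x=-3.009: |R|=1.14745 >1
  x=-2.980: |R|=1.13263 >1
So |R|<1 on (-2.7273, 0).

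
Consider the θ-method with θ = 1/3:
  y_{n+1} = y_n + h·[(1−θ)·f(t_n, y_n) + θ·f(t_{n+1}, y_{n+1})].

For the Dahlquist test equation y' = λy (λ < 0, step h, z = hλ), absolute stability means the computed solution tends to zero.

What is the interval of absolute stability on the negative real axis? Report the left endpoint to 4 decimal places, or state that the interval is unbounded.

Set f=λy, z=hλ:
  y_{n+1} = y_n + z·[2/3·y_n + 1/3·y_{n+1}] ⇒ (1 − 1/3z)y_{n+1} = (1 + 2/3z)y_n
  Hence R(z) = (1 + 2/3z)/(1 − 1/3z).

Boundary: |R(x)|=1, x<0.
x=-0.75: |R|=0.4000
R=−1: 1+2/3x = −1+1/3x ⇒ -1/3x=2 ⇒ x=2/(-1/3)=-6.0000
Confirm numerically:
  x=-4.456: |R|=0.79292 <1
  x=-4.248: |R|=0.75828 <1
  x=-2.702: |R|=0.42161 <1
  x=-6.457: |R|=1.04832 >1
  x=-6.166: |R|=1.01811 >1
So |R|<1 on (-6.0000, 0).

z∈(-6.0000,0).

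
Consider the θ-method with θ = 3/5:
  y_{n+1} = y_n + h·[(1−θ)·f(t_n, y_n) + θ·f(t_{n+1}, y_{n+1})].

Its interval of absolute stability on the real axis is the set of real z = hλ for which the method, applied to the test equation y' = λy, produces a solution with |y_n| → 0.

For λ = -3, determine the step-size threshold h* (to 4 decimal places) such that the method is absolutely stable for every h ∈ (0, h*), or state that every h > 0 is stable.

unbounded; (−∞, 0). Any h>0 works for λ=-3.

Set f=λy, z=hλ:
  y_{n+1} = y_n + z·[2/5·y_n + 3/5·y_{n+1}] ⇒ (1 − 3/5z)y_{n+1} = (1 + 2/5z)y_n
  so R(z) = (1 + 2/5z)/(1 − 3/5z).

Need |R(x)|<1, x<0.
x=-0.67: |R|=0.5221
x=-2: |R|=0.0909
x=-10: |R|=0.4286
x=-100: |R|=0.6393
θ=3/5≥1/2 ⇒ |1+2/5x|<|1−3/5x| ∀x<0 ⇒ unbounded interval.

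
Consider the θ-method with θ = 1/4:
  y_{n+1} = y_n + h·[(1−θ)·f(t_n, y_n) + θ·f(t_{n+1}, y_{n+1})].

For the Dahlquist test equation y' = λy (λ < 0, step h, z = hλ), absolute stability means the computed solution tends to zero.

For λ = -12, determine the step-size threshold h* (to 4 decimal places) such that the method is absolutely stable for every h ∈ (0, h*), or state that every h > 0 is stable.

Set f=λy, z=hλ:
  y_{n+1} = y_n + z·[3/4·y_n + 1/4·y_{n+1}] ⇒ (1 − 1/4z)y_{n+1} = (1 + 3/4z)y_n
  so R(z) = (1 + 3/4z)/(1 − 1/4z).

Boundary: |R(x)|=1, x<0.
x=-1.64: |R|=0.1631
R=−1: 1+3/4x = −1+1/4x ⇒ -1/2x=2 ⇒ x=2/(-1/2)=-4.0000
Confirm numerically:
  x=-3.913: |R|=0.97801 <1
  x=-3.765: |R|=0.93947 <1
  x=-2.550: |R|=0.55725 <1
  x=-4.129: |R|=1.03174 >1
  x=-4.054: |R|=1.01341 >1
So |R|<1 on (-4.0000, 0).

(-4.0000,0); λ=-12 ⇒ h* = (4)/12 = 0.3333.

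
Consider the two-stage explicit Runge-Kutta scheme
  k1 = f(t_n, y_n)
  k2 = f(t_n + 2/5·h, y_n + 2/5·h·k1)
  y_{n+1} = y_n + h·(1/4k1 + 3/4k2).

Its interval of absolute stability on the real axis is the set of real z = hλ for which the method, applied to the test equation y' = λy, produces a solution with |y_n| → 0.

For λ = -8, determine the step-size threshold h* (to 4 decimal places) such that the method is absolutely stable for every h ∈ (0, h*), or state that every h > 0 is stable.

Test eqn y'=λy, z=hλ:
  k1=λy_n ⇒ h·k1=z·y_n;  k2=λ(1+2/5z)y_n ⇒ h·k2=z(1+2/5z)y_n
  y_{n+1}/y_n = 1 + 1/4z + 3/4z(1+2/5z) = 1 + z + 3/10z²
  R(z) = 1 + z + 3/10z².

Solve |R(x)|<1 on ℝ⁻.
x=-1.46: |R|=0.1795
R=1: x+3/10x²=0 ⇒ x=−10/3=-3.3333; min R=1−1/(4·3/10)=0.1667>−1
Confirm numerically:
  x=-2.156: |R|=0.23850 <1
  x=-1.715: |R|=0.16737 <1
  x=-1.537: |R|=0.17171 <1
  x=-3.931: |R|=1.70483 >1
  x=-3.718: |R|=1.42906 >1
  x=-3.396: |R|=1.06384 >1
Stable set (-3.3333, 0).

(-3.3333,0); λ=-8 ⇒ h* = (10/3)/8 = 0.4167.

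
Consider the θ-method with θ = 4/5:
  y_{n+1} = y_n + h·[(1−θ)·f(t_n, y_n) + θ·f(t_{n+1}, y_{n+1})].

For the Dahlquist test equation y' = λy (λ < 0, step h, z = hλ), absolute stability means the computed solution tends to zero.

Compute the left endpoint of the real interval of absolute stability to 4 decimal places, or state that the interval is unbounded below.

(−∞, 0) — no finite endpoint.

Test eqn y'=λy, z=hλ:
  y_{n+1} = y_n + z·[1/5·y_n + 4/5·y_{n+1}] ⇒ (1 − 4/5z)y_{n+1} = (1 + 1/5z)y_n
  so R(z) = (1 + 1/5z)/(1 − 4/5z).

Need |R(x)|<1, x<0.
x=-1.58: |R|=0.3021
x=-2: |R|=0.2308
x=-10: |R|=0.1111
x=-100: |R|=0.2346
θ=4/5≥1/2 ⇒ |1+1/5x|<|1−4/5x| ∀x<0 ⇒ unbounded interval.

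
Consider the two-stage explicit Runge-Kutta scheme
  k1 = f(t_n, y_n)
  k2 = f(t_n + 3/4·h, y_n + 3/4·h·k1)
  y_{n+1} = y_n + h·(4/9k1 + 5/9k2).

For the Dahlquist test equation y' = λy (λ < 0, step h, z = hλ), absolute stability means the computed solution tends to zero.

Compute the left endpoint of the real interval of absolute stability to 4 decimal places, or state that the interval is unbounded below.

left endpoint -2.4000.

Test eqn y'=λy, z=hλ:
  k1=λy_n ⇒ h·k1=z·y_n;  k2=λ(1+3/4z)y_n ⇒ h·k2=z(1+3/4z)y_n
  y_{n+1}/y_n = 1 + 4/9z + 5/9z(1+3/4z) = 1 + z + 5/12z²
  R(z) = 1 + z + 5/12z².

Need |R(x)|<1, x<0.
x=-0.67: |R|=0.5170
R=1: x+5/12x²=0 ⇒ x=−12/5=-2.4000; min R=1−1/(4·5/12)=0.4000>−1
Confirm numerically:
  x=-2.284: |R|=0.88961 <1
  x=-2.140: |R|=0.76817 <1
  x=-1.252: |R|=0.40113 <1
  x=-1.152: |R|=0.40096 <1
  x=-2.969: |R|=1.70390 >1
  x=-2.655: |R|=1.28209 >1
  x=-2.495: |R|=1.09876 >1
Stable set (-2.4000, 0).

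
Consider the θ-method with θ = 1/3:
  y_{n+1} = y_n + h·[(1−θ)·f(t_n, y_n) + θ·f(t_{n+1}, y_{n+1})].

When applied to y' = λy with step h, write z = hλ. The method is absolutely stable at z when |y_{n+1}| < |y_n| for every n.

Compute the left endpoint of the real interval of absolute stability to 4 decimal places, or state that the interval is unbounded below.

Set f=λy, z=hλ:
  y_{n+1} = y_n + z·[2/3·y_n + 1/3·y_{n+1}] ⇒ (1 − 1/3z)y_{n+1} = (1 + 2/3z)y_n
  R(z) = (1 + 2/3z)/(1 − 1/3z).

Need |R(x)|<1, x<0.
x=-1.05: |R|=0.2222
R=−1: 1+2/3x = −1+1/3x ⇒ -1/3x=2 ⇒ x=2/(-1/3)=-6.0000
Confirm numerically:
  x=-5.567: |R|=0.94946 <1
  x=-4.295: |R|=0.76628 <1
  x=-2.914: |R|=0.47819 <1
  x=-2.841: |R|=0.45917 <1
  x=-6.248: |R|=1.02682 >1
  x=-6.055: |R|=1.00607 >1
Stable set (-6.0000, 0).

left endpoint -6.0000.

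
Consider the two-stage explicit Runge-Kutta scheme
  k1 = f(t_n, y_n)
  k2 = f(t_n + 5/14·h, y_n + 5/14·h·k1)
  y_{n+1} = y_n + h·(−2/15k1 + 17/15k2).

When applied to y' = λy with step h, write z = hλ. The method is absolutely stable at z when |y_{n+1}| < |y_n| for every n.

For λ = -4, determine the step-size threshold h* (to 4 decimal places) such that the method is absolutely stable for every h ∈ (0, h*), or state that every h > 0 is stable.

Test eqn y'=λy, z=hλ:
  k1=λy_n ⇒ h·k1=z·y_n;  k2=λ(1+5/14z)y_n ⇒ h·k2=z(1+5/14z)y_n
  y_{n+1}/y_n = 1 − 2/15z + 17/15z(1+5/14z) = 1 + z + 17/42z²
  R(z) = 1 + z + 17/42z².

Solve |R(x)|<1 on ℝ⁻.
x=-0.51: |R|=0.5953
R=1: x+17/42x²=0 ⇒ x=−42/17=-2.4706; min R=1−1/(4·17/42)=0.3824>−1
Confirm numerically:
  x=-2.278: |R|=0.82242 <1
  x=-1.885: |R|=0.55321 <1
  x=-1.154: |R|=0.38503 <1
  x=-2.974: |R|=1.60599 >1
  x=-2.670: |R|=1.21551 >1
  x=-2.535: |R|=1.06609 >1
Stable set (-2.4706, 0).

(-2.4706,0); λ=-4 ⇒ h* = (42/17)/4 = 0.6176.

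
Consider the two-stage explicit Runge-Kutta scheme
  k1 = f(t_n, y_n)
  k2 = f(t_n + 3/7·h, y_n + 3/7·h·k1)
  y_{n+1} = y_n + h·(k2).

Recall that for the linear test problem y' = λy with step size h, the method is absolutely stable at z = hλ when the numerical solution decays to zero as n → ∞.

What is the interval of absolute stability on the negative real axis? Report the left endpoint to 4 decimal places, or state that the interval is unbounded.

z∈(-2.3333,0).

Test eqn y'=λy, z=hλ:
  k1=λy_n ⇒ h·k1=z·y_n;  k2=λ(1+3/7z)y_n ⇒ h·k2=z(1+3/7z)y_n
  y_{n+1}/y_n = 1 + z(1+3/7z) = 1 + z + 3/7z²
  Hence R(z) = 1 + z + 3/7z².

Solve |R(x)|<1 on ℝ⁻.
x=-1.23: |R|=0.4184
R=1: x+3/7x²=0 ⇒ x=−7/3=-2.3333; min R=1−1/(4·3/7)=0.4167>−1
Confirm numerically:
  x=-1.737: |R|=0.55607 <1
  x=-1.347: |R|=0.43060 <1
  x=-0.968: |R|=0.43358 <1
  x=-2.879: |R|=1.67327 >1
  x=-2.824: |R|=1.59385 >1
  x=-2.521: |R|=1.20276 >1
Stable set (-2.3333, 0).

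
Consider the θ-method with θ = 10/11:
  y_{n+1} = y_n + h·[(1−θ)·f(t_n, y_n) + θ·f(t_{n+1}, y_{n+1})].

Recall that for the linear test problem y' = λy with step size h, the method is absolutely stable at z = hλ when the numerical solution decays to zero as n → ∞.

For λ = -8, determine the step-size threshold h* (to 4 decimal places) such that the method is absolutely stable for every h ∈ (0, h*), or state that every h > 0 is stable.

interval (−∞, 0). Any h>0 works for λ=-8.

On y'=λy, z=hλ:
  y_{n+1} = y_n + z·[1/11·y_n + 10/11·y_{n+1}] ⇒ (1 − 10/11z)y_{n+1} = (1 + 1/11z)y_n
  ⇒ R(z) = (1 + 1/11z)/(1 − 10/11z).

Solve |R(x)|<1 on ℝ⁻.
x=-0.69: |R|=0.5760
x=-2: |R|=0.2903
x=-10: |R|=0.0090
x=-100: |R|=0.0880
θ=10/11≥1/2 ⇒ |1+1/11x|<|1−10/11x| ∀x<0 ⇒ unbounded interval.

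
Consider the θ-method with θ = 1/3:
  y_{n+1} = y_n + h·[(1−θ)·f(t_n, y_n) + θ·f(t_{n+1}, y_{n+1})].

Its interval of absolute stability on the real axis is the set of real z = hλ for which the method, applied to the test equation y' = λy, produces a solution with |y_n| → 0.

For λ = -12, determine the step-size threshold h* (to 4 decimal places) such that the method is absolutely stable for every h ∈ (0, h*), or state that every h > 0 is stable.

(-6.0000,0); λ=-12 ⇒ h* = (6)/12 = 0.5000.

Set f=λy, z=hλ:
  y_{n+1} = y_n + z·[2/3·y_n + 1/3·y_{n+1}] ⇒ (1 − 1/3z)y_{n+1} = (1 + 2/3z)y_n
  R(z) = (1 + 2/3z)/(1 − 1/3z).

Find x<0 with |R(x)|<1.
x=-1.16: |R|=0.1635
R=−1: 1+2/3x = −1+1/3x ⇒ -1/3x=2 ⇒ x=2/(-1/3)=-6.0000
Confirm numerically:
  x=-5.362: |R|=0.92370 <1
  x=-3.799: |R|=0.67628 <1
  x=-3.681: |R|=0.65290 <1
  x=-2.725: |R|=0.42795 <1
  x=-6.573: |R|=1.05986 >1
  x=-6.548: |R|=1.05739 >1
  x=-6.469: |R|=1.04953 >1
Stable set (-6.0000, 0).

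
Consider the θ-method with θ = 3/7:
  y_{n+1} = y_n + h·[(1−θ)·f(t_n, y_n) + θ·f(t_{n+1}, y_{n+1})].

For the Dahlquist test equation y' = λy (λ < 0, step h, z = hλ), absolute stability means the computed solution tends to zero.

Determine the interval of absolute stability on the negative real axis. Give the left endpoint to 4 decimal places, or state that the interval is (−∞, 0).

z∈(-14.0000,0).

On y'=λy, z=hλ:
  y_{n+1} = y_n + z·[4/7·y_n + 3/7·y_{n+1}] ⇒ (1 − 3/7z)y_{n+1} = (1 + 4/7z)y_n
  ⇒ R(z) = (1 + 4/7z)/(1 − 3/7z).

Boundary: |R(x)|=1, x<0.
x=-1.39: |R|=0.1289
R=−1: 1+4/7x = −1+3/7x ⇒ -1/7x=2 ⇒ x=2/(-1/7)=-14.0000
Confirm numerically:
  x=-9.320: |R|=0.86613 <1
  x=-6.725: |R|=0.73229 <1
  x=-5.659: |R|=0.65212 <1
  x=-14.541: |R|=1.01069 >1
  x=-14.199: |R|=1.00401 >1
  x=-14.104: |R|=1.00211 >1
Interval (-14.0000, 0).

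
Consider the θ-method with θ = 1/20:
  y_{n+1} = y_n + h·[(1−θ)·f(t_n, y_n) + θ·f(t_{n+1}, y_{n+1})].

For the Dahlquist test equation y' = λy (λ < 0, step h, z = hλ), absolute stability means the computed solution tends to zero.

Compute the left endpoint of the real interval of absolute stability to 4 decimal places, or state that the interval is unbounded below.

Test eqn y'=λy, z=hλ:
  y_{n+1} = y_n + z·[19/20·y_n + 1/20·y_{n+1}] ⇒ (1 − 1/20z)y_{n+1} = (1 + 19/20z)y_n
  ⇒ R(z) = (1 + 19/20z)/(1 − 1/20z).

Find x<0 with |R(x)|<1.
x=-0.48: |R|=0.5312
R=−1: 1+19/20x = −1+1/20x ⇒ -9/10x=2 ⇒ x=2/(-9/10)=-2.2222
Confirm numerically:
  x=-2.144: |R|=0.93642 <1
  x=-1.199: |R|=0.13119 <1
  x=-1.166: |R|=0.10177 <1
  x=-1.024: |R|=0.02588 <1
  x=-2.516: |R|=1.23486 >1
  x=-2.249: |R|=1.02166 >1
Interval (-2.2222, 0).

left endpoint -2.2222.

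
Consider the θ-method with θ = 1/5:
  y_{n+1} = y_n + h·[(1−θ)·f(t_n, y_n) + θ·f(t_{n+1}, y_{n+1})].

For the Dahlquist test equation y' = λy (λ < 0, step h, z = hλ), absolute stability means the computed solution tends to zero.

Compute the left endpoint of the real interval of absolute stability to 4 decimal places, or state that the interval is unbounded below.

z* = -3.3333.

With y'=λy (z=hλ):
  y_{n+1} = y_n + z·[4/5·y_n + 1/5·y_{n+1}] ⇒ (1 − 1/5z)y_{n+1} = (1 + 4/5z)y_n
  Hence R(z) = (1 + 4/5z)/(1 − 1/5z).

Boundary: |R(x)|=1, x<0.
x=-0.63: |R|=0.4405
R=−1: 1+4/5x = −1+1/5x ⇒ -3/5x=2 ⇒ x=2/(-3/5)=-3.3333
Confirm numerically:
  x=-2.434: |R|=0.63707 <1
  x=-1.986: |R|=0.42141 <1
  x=-1.878: |R|=0.36522 <1
  x=-3.763: |R|=1.14710 >1
  x=-3.718: |R|=1.13237 >1
  x=-3.493: |R|=1.05640 >1
Stable set (-3.3333, 0).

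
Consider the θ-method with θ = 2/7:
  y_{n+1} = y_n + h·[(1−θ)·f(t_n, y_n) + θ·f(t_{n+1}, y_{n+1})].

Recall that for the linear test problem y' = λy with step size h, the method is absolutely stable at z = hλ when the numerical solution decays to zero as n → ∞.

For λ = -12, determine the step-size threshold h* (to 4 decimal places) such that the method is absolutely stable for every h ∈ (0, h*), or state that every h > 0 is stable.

(-4.6667,0); λ=-12 ⇒ h* = (14/3)/12 = 0.3889.

Set f=λy, z=hλ:
  y_{n+1} = y_n + z·[5/7·y_n + 2/7·y_{n+1}] ⇒ (1 − 2/7z)y_{n+1} = (1 + 5/7z)y_n
  ⇒ R(z) = (1 + 5/7z)/(1 − 2/7z).

Boundary: |R(x)|=1, x<0.
x=-1.64: |R|=0.1167
R=−1: 1+5/7x = −1+2/7x ⇒ -3/7x=2 ⇒ x=2/(-3/7)=-4.6667
Confirm numerically:
  x=-4.599: |R|=0.98747 <1
  x=-4.155: |R|=0.89974 <1
  x=-2.864: |R|=0.57511 <1
  x=-2.547: |R|=0.47420 <1
  x=-5.157: |R|=1.08496 >1
  x=-5.042: |R|=1.06591 >1
  x=-4.735: |R|=1.01245 >1
Interval (-4.6667, 0).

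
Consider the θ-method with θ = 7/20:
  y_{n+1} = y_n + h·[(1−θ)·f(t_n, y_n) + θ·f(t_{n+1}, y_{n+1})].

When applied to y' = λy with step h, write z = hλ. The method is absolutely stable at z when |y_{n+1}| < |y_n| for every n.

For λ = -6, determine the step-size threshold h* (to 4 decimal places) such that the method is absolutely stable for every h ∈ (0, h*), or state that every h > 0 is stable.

(-6.6667,0); λ=-6 ⇒ h* = (20/3)/6 = 1.1111.

Test eqn y'=λy, z=hλ:
  y_{n+1} = y_n + z·[13/20·y_n + 7/20·y_{n+1}] ⇒ (1 − 7/20z)y_{n+1} = (1 + 13/20z)y_n
  Hence R(z) = (1 + 13/20z)/(1 − 7/20z).

Need |R(x)|<1, x<0.
x=-0.8: |R|=0.3750
R=−1: 1+13/20x = −1+7/20x ⇒ -3/10x=2 ⇒ x=2/(-3/10)=-6.6667
Confirm numerically:
  x=-6.291: |R|=0.96480 <1
  x=-5.702: |R|=0.90339 <1
  x=-3.478: |R|=0.56857 <1
  x=-6.898: |R|=1.02033 >1
  x=-6.860: |R|=1.01705 >1
  x=-6.769: |R|=1.00911 >1
So |R|<1 on (-6.6667, 0).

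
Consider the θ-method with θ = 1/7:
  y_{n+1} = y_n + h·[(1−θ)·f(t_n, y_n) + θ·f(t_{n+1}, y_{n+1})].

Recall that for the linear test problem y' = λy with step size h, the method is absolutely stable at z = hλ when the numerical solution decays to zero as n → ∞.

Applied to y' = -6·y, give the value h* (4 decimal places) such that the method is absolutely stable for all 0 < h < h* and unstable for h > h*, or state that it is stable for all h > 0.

(-2.8000,0); λ=-6 ⇒ h* = (14/5)/6 = 0.4667.

On y'=λy, z=hλ:
  y_{n+1} = y_n + z·[6/7·y_n + 1/7·y_{n+1}] ⇒ (1 − 1/7z)y_{n+1} = (1 + 6/7z)y_n
  so R(z) = (1 + 6/7z)/(1 − 1/7z).

Need |R(x)|<1, x<0.
x=-1.56: |R|=0.2757
R=−1: 1+6/7x = −1+1/7x ⇒ -5/7x=2 ⇒ x=2/(-5/7)=-2.8000
Confirm numerically:
  x=-1.976: |R|=0.54100 <1
  x=-1.613: |R|=0.31093 <1
  x=-1.239: |R|=0.05268 <1
  x=-3.278: |R|=1.23254 >1
  x=-3.019: |R|=1.10929 >1
  x=-2.989: |R|=1.09460 >1
Interval (-2.8000, 0).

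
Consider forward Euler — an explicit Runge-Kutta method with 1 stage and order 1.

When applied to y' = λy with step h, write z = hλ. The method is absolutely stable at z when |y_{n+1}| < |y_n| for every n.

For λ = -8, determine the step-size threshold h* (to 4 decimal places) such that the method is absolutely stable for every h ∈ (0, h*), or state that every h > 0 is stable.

(-2.0000,0); λ=-8 ⇒ h* = 0.2500.

With y'=λy (z=hλ):
  order 1, 1-stage ⇒ R(z)=1+z
  (e.g. R(-1.22)=-0.22000, |R|=0.22000)

Solve |R(x)|<1 on ℝ⁻.
x=-1.22: |R|=0.2200
|R(-2.18)|=1.1800 |R(-1.92)|=0.9200 |R(-1.74)|=0.7400
Bisect:
  x_lo=-2.6823 |R|=1.6823  x_hi=-0.3299 |R|=0.6701
  mid=-1.50611 |R|=0.50611 →hi
  mid=-2.09423 |R|=1.09423 →lo
  mid=-1.80017 |R|=0.80017 →hi
  mid=-1.94720 |R|=0.94720 →hi
  mid=-2.02071 |R|=1.02071 →lo
  mid=-1.98395 |R|=0.98395 →hi
  mid=-2.00233 |R|=1.00233 →lo
  mid=-1.99314 |R|=0.99314 →hi
  ...
  [-2.00004,-1.99989] ⇒ x*=-2.0000
Interval (-2.0000, 0).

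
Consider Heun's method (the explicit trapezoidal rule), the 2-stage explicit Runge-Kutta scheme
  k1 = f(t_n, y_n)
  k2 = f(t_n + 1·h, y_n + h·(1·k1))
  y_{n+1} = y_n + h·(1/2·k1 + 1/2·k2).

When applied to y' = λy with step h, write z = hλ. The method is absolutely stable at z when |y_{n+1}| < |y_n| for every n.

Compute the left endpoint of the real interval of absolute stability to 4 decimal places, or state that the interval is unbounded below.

Test eqn y'=λy, z=hλ:
  order 2, 2-stage ⇒ R(z)=1+z+z^2/2
  (e.g. R(-0.91)=0.50405, |R|=0.50405)

Boundary: |R(x)|=1, x<0.
x=-0.91: |R|=0.5041
|R(-2.29)|=1.3321 |R(-1.97)|=0.9704 |R(-0.54)|=0.6058
Bisect:
  x_lo=-2.5761 |R|=1.7421  x_hi=-0.2804 |R|=0.7589
  mid=-1.42823 |R|=0.59169 →hi
  mid=-2.00217 |R|=1.00217 →lo
  mid=-1.71520 |R|=0.75576 →hi
  mid=-1.85868 |R|=0.86867 →hi
  mid=-1.93043 |R|=0.93285 →hi
  mid=-1.96630 |R|=0.96687 →hi
  mid=-1.98423 |R|=0.98436 →hi
  mid=-1.99320 |R|=0.99322 →hi
  ...
  [-2.00007,-1.99993] ⇒ x*=-2.0000
Stable set (-2.0000, 0).

z* = -2.0000.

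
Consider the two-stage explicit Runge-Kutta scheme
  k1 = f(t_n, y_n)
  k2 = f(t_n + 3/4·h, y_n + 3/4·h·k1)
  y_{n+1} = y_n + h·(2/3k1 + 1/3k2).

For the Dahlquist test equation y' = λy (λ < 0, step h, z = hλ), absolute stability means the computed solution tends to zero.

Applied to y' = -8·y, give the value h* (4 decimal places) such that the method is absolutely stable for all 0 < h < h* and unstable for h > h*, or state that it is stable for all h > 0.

Test eqn y'=λy, z=hλ:
  k1=λy_n ⇒ h·k1=z·y_n;  k2=λ(1+3/4z)y_n ⇒ h·k2=z(1+3/4z)y_n
  y_{n+1}/y_n = 1 + 2/3z + 1/3z(1+3/4z) = 1 + z + 1/4z²
  R(z) = 1 + z + 1/4z².

Solve |R(x)|<1 on ℝ⁻.
x=-1.77: |R|=0.0132
R=1: x+1/4x²=0 ⇒ x=−4=-4.0000; min R=1−1/(4·1/4)=0.0000>−1
Confirm numerically:
  x=-3.542: |R|=0.59444 <1
  x=-2.832: |R|=0.17306 <1
  x=-1.682: |R|=0.02528 <1
  x=-4.536: |R|=1.60782 >1
  x=-4.030: |R|=1.03023 >1
So |R|<1 on (-4.0000, 0).

(-4.0000,0); λ=-8 ⇒ h* = (4)/8 = 0.5000.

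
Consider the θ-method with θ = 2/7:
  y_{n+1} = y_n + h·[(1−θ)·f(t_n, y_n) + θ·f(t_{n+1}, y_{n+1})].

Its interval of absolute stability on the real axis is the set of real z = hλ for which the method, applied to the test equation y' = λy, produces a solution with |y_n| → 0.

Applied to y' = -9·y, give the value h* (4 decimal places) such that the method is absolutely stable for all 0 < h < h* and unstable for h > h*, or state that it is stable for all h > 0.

(-4.6667,0); λ=-9 ⇒ h* = (14/3)/9 = 0.5185.

On y'=λy, z=hλ:
  y_{n+1} = y_n + z·[5/7·y_n + 2/7·y_{n+1}] ⇒ (1 − 2/7z)y_{n+1} = (1 + 5/7z)y_n
  so R(z) = (1 + 5/7z)/(1 − 2/7z).

Solve |R(x)|<1 on ℝ⁻.
x=-0.73: |R|=0.3960
R=−1: 1+5/7x = −1+2/7x ⇒ -3/7x=2 ⇒ x=2/(-3/7)=-4.6667
Confirm numerically:
  x=-3.522: |R|=0.75548 <1
  x=-2.394: |R|=0.42162 <1
  x=-2.211: |R|=0.35502 <1
  x=-5.253: |R|=1.10048 >1
  x=-5.015: |R|=1.06136 >1
So |R|<1 on (-4.6667, 0).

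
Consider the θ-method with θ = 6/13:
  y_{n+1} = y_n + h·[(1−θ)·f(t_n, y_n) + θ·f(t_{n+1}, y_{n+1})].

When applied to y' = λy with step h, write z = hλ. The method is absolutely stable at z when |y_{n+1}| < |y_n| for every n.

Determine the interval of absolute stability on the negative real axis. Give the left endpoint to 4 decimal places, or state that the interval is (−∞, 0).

z∈(-26.0000,0).

With y'=λy (z=hλ):
  y_{n+1} = y_n + z·[7/13·y_n + 6/13·y_{n+1}] ⇒ (1 − 6/13z)y_{n+1} = (1 + 7/13z)y_n
  ⇒ R(z) = (1 + 7/13z)/(1 − 6/13z).

Boundary: |R(x)|=1, x<0.
x=-0.69: |R|=0.4767
R=−1: 1+7/13x = −1+6/13x ⇒ -1/13x=2 ⇒ x=2/(-1/13)=-26.0000
Confirm numerically:
  x=-24.266: |R|=0.98907 <1
  x=-19.296: |R|=0.94794 <1
  x=-12.509: |R|=0.84679 <1
  x=-10.984: |R|=0.80969 <1
  x=-26.529: |R|=1.00307 >1
  x=-26.333: |R|=1.00195 >1
Stable set (-26.0000, 0).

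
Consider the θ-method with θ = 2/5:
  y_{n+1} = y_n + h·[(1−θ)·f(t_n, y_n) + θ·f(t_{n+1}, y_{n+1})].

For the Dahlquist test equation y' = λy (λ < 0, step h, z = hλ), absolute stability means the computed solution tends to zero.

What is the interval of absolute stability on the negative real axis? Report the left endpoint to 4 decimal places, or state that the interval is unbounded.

Test eqn y'=λy, z=hλ:
  y_{n+1} = y_n + z·[3/5·y_n + 2/5·y_{n+1}] ⇒ (1 − 2/5z)y_{n+1} = (1 + 3/5z)y_n
  R(z) = (1 + 3/5z)/(1 − 2/5z).

Need |R(x)|<1, x<0.
x=-0.61: |R|=0.5096
R=−1: 1+3/5x = −1+2/5x ⇒ -1/5x=2 ⇒ x=2/(-1/5)=-10.0000
Confirm numerically:
  x=-6.189: |R|=0.78070 <1
  x=-5.839: |R|=0.75051 <1
  x=-5.267: |R|=0.69531 <1
  x=-10.335: |R|=1.01305 >1
  x=-10.126: |R|=1.00499 >1
  x=-10.088: |R|=1.00350 >1
So |R|<1 on (-10.0000, 0).

(-10.0000, 0).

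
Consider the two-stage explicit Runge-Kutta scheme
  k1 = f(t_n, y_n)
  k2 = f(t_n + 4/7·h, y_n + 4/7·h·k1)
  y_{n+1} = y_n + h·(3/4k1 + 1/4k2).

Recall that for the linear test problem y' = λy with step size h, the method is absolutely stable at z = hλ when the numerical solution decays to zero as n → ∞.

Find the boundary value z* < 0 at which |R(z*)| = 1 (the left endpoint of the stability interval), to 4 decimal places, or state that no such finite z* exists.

On y'=λy, z=hλ:
  k1=λy_n ⇒ h·k1=z·y_n;  k2=λ(1+4/7z)y_n ⇒ h·k2=z(1+4/7z)y_n
  y_{n+1}/y_n = 1 + 3/4z + 1/4z(1+4/7z) = 1 + z + 1/7z²
  Hence R(z) = 1 + z + 1/7z².

Solve |R(x)|<1 on ℝ⁻.
x=-1.74: |R|=0.3075
R=1: x+1/7x²=0 ⇒ x=−7=-7.0000; min R=1−1/(4·1/7)=-0.7500>−1
Confirm numerically:
  x=-6.701: |R|=0.71377 <1
  x=-6.410: |R|=0.45973 <1
  x=-5.312: |R|=0.28095 <1
  x=-4.586: |R|=0.58151 <1
  x=-7.303: |R|=1.31612 >1
  x=-7.052: |R|=1.05239 >1
Stable set (-7.0000, 0).

left endpoint -7.0000.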